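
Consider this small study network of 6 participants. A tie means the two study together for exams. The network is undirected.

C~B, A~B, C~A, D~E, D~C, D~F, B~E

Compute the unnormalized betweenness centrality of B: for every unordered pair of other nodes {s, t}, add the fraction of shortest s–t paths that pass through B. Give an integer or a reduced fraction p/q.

3/2

Pairs whose geodesics pass through B — E–A: 1; E–C: 1/2.
All other pairs contribute 0.
Summing the contributions gives betweenness(B) = 3/2.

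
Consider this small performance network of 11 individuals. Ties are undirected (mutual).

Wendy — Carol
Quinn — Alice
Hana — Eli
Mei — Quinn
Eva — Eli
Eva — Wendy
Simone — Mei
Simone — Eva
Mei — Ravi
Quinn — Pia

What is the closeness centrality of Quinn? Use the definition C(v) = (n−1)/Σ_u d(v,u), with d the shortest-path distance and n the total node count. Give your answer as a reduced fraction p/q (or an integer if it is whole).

Distances from Quinn: Alice:1, Carol:5, Eli:4, Eva:3, Hana:5, Mei:1, Pia:1, Ravi:2, Simone:2, Wendy:4. Sum = 28.
n = 11, so closeness = 10/28 = 5/14.

5/14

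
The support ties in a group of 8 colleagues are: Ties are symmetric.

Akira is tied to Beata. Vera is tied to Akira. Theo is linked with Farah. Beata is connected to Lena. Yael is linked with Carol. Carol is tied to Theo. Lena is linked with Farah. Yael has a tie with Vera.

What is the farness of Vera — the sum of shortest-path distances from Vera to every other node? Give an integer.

16

Distances from Vera: Akira:1, Beata:2, Carol:2, Farah:4, Lena:3, Theo:3, Yael:1.
Sum = 1 + 2 + 2 + 4 + 3 + 3 + 1 = 16.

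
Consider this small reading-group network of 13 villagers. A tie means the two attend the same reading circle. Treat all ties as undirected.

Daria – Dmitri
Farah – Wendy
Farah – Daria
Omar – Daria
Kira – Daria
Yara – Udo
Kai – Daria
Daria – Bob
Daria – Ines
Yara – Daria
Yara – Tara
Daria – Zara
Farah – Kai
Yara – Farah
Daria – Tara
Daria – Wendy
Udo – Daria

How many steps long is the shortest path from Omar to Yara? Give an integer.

One shortest route is Omar – Daria – Yara, which uses 2 edges, and Omar and Yara are not directly tied, so nothing shorter exists. So d(Omar,Yara) = 2.

2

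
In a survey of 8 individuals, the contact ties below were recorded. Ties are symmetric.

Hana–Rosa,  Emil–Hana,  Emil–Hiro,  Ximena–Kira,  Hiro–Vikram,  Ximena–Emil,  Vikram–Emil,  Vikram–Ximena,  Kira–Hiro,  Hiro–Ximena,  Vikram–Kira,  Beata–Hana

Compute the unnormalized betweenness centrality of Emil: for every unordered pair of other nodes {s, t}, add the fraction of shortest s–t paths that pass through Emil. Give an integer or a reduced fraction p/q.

12

Pairs whose geodesics pass through Emil — Kira–Beata: 3/3; Kira–Hana: 3/3; Kira–Rosa: 3/3; Vikram–Beata: 1; Vikram–Hana: 1; Vikram–Rosa: 1; Hiro–Beata: 1; Hiro–Hana: 1; Hiro–Rosa: 1; Ximena–Beata: 1; Ximena–Hana: 1; Ximena–Rosa: 1.
All other pairs contribute 0.
Summing the contributions gives betweenness(Emil) = 12.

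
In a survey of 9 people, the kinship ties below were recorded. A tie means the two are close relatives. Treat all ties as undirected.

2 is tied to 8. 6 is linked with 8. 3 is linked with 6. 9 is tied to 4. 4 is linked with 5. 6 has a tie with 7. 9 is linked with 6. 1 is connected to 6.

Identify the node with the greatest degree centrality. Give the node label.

Degrees — 1:1, 2:1, 3:1, 4:2, 5:1, 6:5, 7:1, 8:2, 9:2.
The maximum is 5, attained only by 6.

6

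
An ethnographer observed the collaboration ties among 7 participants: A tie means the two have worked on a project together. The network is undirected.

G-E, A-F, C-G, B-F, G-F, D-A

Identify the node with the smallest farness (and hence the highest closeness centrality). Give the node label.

Farness (sum of distances to all others) for each node — A:12, B:14, C:15, D:17, E:15, F:9, G:10.
The smallest farness is 9, for F, so F has the highest closeness.

F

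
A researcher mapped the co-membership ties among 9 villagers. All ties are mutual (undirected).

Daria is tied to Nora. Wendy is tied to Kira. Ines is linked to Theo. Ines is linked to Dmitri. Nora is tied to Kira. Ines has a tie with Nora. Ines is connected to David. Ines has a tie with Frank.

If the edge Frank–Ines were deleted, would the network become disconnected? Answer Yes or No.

Yes

Without the Frank–Ines edge there is no alternate route between Frank and Ines, so the network disconnects. It is a bridge.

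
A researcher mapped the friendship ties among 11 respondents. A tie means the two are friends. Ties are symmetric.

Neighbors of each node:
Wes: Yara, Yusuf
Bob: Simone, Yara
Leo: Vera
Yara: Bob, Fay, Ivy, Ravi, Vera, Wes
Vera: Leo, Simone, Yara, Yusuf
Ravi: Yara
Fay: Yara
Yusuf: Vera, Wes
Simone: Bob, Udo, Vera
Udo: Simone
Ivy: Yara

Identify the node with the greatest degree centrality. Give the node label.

Yara

Degrees — Bob:2, Fay:1, Ivy:1, Leo:1, Ravi:1, Simone:3, Udo:1, Vera:4, Wes:2, Yara:6, Yusuf:2.
The maximum is 6, attained only by Yara.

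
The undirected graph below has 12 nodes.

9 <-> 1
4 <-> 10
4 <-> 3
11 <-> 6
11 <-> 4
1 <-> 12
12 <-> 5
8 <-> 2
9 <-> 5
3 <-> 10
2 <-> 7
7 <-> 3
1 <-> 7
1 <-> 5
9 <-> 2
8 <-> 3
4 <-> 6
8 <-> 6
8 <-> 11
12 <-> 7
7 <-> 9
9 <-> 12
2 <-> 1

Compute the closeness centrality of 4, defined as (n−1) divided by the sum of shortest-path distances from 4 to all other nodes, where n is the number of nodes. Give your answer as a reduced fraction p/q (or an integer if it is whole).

11/24

Distances from 4: 1:3, 2:3, 3:1, 5:4, 6:1, 7:2, 8:2, 9:3, 10:1, 11:1, 12:3. Sum = 24.
n = 12, so closeness = 11/24.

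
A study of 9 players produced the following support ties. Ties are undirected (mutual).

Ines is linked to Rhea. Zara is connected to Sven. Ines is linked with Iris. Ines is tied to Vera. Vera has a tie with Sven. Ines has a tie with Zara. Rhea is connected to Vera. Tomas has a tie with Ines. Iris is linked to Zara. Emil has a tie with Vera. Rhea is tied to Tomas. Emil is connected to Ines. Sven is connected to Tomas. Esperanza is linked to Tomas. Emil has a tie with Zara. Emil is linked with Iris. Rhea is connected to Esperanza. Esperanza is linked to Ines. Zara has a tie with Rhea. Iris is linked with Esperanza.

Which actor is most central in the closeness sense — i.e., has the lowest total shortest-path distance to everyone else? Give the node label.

Farness (sum of distances to all others) for each node — Emil:12, Esperanza:12, Ines:9, Iris:12, Rhea:11, Sven:13, Tomas:12, Vera:12, Zara:11.
The smallest farness is 9, for Ines, so Ines has the highest closeness.

Ines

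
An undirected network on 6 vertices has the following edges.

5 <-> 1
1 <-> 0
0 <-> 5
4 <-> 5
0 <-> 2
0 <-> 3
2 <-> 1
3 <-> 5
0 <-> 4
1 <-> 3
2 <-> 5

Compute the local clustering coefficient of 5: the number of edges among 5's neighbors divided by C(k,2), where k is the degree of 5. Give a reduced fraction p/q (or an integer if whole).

3/5

5's neighbors: 0, 1, 2, 3, and 4 (k = 5).
Possible neighbor pairs: C(5,2) = 10. Edges among them: 0–1, 0–2, 0–3, 0–4, 1–2, 1–3 → e = 6.
Clustering(5) = 6/10 = 3/5.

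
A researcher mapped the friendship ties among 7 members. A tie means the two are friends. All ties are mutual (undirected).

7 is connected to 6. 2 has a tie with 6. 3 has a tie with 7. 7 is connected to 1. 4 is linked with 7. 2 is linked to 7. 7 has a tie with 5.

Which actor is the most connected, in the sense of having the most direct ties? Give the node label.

Degrees — 1:1, 2:2, 3:1, 4:1, 5:1, 6:2, 7:6.
The maximum is 6, attained only by 7.

7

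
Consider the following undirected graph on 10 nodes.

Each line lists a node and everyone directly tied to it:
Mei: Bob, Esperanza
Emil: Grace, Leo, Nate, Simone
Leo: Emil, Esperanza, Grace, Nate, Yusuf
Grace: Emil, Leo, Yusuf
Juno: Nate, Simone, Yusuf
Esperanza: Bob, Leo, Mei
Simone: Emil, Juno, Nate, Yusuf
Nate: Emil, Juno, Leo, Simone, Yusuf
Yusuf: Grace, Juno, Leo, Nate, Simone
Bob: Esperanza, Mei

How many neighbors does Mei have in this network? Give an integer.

Mei is directly tied to Bob and Esperanza. That is 2 neighbors, so the degree of Mei is 2.

2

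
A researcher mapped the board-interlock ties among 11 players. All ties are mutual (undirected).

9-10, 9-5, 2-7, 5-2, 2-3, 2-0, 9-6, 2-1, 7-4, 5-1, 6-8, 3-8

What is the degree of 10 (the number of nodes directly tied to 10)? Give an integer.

1

10 is directly tied to 9. That is 1 neighbor, so the degree of 10 is 1.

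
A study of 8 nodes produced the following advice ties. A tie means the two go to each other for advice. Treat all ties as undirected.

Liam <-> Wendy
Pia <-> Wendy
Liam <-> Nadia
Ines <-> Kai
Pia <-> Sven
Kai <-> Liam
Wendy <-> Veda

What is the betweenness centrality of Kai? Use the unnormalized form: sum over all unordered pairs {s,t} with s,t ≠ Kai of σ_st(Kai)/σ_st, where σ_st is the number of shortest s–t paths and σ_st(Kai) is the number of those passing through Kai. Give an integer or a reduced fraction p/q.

6

Pairs whose geodesics pass through Kai — Ines–Veda: 1; Ines–Nadia: 1; Ines–Liam: 1; Ines–Wendy: 1; Ines–Pia: 1; Ines–Sven: 1.
All other pairs contribute 0.
Summing the contributions gives betweenness(Kai) = 6.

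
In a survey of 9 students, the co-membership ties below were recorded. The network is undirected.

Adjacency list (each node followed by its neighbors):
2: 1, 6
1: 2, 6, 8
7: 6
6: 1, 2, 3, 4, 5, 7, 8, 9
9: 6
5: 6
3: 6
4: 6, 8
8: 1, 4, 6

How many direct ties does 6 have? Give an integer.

8

6 is directly tied to 1, 2, 3, 4, 5, 7, 8, and 9. That is 8 neighbors, so the degree of 6 is 8.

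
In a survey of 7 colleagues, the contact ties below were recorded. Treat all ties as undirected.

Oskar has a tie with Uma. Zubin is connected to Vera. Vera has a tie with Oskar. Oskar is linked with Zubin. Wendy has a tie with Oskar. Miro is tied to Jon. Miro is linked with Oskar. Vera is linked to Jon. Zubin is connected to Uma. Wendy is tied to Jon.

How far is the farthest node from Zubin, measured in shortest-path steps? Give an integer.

Distances from Zubin: Jon:2, Miro:2, Oskar:1, Uma:1, Vera:1, Wendy:2.
The largest is 2 (to Wendy, Miro, and Jon), so the eccentricity of Zubin is 2.

2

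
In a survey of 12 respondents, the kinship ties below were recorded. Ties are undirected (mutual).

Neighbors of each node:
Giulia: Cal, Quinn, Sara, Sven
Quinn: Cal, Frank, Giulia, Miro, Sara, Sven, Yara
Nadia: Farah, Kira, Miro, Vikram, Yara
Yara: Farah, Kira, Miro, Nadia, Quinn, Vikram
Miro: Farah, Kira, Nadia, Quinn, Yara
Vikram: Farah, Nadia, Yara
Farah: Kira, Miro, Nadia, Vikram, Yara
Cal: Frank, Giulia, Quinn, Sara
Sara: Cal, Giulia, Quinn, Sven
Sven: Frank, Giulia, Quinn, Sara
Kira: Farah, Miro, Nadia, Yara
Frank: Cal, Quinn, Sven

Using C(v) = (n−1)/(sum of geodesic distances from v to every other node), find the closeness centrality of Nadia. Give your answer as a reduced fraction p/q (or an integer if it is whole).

Distances from Nadia: Cal:3, Farah:1, Frank:3, Giulia:3, Kira:1, Miro:1, Quinn:2, Sara:3, Sven:3, Vikram:1, Yara:1. Sum = 22.
n = 12, so closeness = 11/22 = 1/2.

1/2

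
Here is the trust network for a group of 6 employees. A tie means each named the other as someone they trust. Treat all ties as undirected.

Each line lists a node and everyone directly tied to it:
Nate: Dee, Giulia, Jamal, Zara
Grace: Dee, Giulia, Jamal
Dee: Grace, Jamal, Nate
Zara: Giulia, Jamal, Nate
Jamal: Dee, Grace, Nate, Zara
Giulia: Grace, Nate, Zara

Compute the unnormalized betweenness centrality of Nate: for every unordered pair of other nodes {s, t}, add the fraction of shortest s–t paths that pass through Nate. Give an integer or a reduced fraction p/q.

Pairs whose geodesics pass through Nate — Giulia–Jamal: 1/3; Giulia–Dee: 1/2; Zara–Dee: 1/2.
All other pairs contribute 0.
Summing the contributions gives betweenness(Nate) = 4/3.

4/3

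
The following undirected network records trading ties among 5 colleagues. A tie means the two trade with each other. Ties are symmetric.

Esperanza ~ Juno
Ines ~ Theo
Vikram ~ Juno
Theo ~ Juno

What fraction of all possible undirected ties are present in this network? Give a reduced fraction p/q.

2/5

There are 4 edges and 5 nodes, so the maximum possible is C(5,2) = 10.
Density = 4/10 = 2/5.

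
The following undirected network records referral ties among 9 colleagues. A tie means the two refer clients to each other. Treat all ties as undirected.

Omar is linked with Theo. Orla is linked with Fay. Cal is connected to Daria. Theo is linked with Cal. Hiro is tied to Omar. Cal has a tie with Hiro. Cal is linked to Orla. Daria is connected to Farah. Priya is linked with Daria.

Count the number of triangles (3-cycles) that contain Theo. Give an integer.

0

Theo's neighbors are Cal and Omar, but none of them are tied to each other, so no triangle contains Theo.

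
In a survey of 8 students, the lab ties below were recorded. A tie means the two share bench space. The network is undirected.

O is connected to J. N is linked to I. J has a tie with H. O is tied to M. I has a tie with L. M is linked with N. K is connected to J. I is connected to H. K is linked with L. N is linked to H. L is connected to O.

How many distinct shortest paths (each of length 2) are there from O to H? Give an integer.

1

The shortest distance is 2, and the only length-2 path is O–J–H. So there is exactly 1 shortest path.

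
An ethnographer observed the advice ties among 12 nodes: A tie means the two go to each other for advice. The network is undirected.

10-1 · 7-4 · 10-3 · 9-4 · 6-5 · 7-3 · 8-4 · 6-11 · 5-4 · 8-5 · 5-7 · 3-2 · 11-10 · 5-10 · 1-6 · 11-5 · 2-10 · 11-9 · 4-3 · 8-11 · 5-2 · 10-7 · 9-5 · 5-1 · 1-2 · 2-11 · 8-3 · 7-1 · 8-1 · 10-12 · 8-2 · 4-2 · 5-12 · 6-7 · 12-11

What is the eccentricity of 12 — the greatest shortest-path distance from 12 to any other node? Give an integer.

2

Distances from 12: 1:2, 2:2, 3:2, 4:2, 5:1, 6:2, 7:2, 8:2, 9:2, 10:1, 11:1.
The largest is 2 (to 7, 9, 4, 6, 8, 1, 2, and 3), so the eccentricity of 12 is 2.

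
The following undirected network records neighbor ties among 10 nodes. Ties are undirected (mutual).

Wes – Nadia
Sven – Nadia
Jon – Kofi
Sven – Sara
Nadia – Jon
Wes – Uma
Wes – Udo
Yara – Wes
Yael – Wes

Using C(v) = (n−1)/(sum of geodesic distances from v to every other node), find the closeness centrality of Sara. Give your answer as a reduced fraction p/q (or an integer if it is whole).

Distances from Sara: Jon:3, Kofi:4, Nadia:2, Sven:1, Udo:4, Uma:4, Wes:3, Yael:4, Yara:4. Sum = 29.
n = 10, so closeness = 9/29.

9/29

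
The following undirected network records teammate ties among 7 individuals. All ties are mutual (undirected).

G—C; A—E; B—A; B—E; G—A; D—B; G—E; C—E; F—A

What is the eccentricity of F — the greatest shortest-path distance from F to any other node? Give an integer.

Distances from F: A:1, B:2, C:3, D:3, E:2, G:2.
The largest is 3 (to D and C), so the eccentricity of F is 3.

3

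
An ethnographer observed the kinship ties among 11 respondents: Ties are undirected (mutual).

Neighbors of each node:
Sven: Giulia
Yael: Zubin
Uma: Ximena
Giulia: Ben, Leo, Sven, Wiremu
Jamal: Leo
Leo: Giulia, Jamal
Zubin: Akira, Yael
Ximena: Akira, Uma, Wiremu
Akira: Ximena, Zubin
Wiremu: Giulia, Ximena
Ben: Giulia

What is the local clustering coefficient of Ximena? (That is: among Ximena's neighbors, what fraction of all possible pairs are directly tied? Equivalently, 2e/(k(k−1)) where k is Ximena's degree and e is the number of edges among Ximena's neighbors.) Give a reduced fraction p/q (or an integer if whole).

0

Ximena's neighbors: Akira, Uma, and Wiremu (k = 3).
Possible neighbor pairs: C(3,2) = 3. Edges among them: none → e = 0.
Clustering(Ximena) = 0/3 = 0.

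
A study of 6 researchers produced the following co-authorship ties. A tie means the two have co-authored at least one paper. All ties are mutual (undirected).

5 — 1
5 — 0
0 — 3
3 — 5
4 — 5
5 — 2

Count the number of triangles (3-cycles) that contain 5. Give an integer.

5's neighbors: 0, 1, 2, 3, and 4.
Neighbor pairs that are themselves tied: 5–0–3. Each forms one triangle with 5, for 1 in total.

1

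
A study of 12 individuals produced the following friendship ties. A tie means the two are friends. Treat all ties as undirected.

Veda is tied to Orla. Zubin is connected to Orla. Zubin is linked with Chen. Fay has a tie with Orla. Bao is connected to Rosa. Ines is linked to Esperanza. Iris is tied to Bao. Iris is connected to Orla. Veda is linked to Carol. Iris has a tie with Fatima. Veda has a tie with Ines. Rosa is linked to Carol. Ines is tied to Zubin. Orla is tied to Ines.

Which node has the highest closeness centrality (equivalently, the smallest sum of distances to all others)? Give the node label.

Farness (sum of distances to all others) for each node — Bao:28, Carol:28, Chen:34, Esperanza:31, Fatima:32, Fay:28, Ines:21, Iris:22, Orla:18, Rosa:32, Veda:22, Zubin:24.
The smallest farness is 18, for Orla, so Orla has the highest closeness.

Orla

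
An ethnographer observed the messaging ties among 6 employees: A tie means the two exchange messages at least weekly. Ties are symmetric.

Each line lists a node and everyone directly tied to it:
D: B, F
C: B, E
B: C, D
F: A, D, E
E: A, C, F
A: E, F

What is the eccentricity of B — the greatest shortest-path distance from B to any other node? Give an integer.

3

Distances from B: A:3, C:1, D:1, E:2, F:2.
The largest is 3 (to A), so the eccentricity of B is 3.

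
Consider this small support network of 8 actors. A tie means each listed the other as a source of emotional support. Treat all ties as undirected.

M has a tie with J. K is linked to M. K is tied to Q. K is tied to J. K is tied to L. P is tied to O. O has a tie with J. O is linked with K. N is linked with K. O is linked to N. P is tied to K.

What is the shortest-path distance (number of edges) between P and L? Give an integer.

2

One shortest route is P – K – L, which uses 2 edges, and P and L are not directly tied, so nothing shorter exists. So d(P,L) = 2.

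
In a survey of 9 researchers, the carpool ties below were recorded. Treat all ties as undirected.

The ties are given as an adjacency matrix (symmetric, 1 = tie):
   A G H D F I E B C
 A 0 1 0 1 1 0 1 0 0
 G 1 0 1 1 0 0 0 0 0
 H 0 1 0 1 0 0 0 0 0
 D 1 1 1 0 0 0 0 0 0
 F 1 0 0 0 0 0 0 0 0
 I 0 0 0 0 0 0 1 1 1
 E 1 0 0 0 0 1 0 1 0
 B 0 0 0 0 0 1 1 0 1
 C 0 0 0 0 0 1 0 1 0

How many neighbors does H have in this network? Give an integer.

2

H is directly tied to D and G. That is 2 neighbors, so the degree of H is 2.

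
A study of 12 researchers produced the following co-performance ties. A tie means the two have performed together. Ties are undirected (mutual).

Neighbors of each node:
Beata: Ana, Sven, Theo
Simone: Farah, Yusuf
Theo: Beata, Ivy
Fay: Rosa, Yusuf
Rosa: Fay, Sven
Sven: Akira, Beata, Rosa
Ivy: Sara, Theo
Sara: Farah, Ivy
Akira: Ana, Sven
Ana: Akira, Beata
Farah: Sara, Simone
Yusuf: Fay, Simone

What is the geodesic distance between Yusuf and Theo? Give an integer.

5

One shortest route is Yusuf – Simone – Farah – Sara – Ivy – Theo, which uses 5 edges, and at distance 4 from Yusuf we only reach {Akira, Beata, Ivy}, which does not include Theo. So d(Yusuf,Theo) = 5.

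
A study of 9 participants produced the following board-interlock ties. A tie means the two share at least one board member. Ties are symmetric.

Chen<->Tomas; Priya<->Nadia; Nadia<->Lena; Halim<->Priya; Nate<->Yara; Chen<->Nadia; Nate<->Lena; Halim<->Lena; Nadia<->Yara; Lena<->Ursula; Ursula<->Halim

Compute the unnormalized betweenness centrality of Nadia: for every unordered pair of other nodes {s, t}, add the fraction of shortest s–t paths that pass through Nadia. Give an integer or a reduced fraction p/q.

Pairs whose geodesics pass through Nadia — Ursula–Tomas: 1; Ursula–Yara: 1/2; Ursula–Chen: 1; Priya–Tomas: 1; Priya–Lena: 1/2; Priya–Yara: 1; Priya–Nate: 2/3; Priya–Chen: 1; Tomas–Lena: 1; Tomas–Yara: 1; Tomas–Nate: 2/2; Tomas–Halim: 2/2; Lena–Yara: 1/2; Lena–Chen: 1 … (+4 more pairs).
All other pairs contribute 0.
Summing the contributions gives betweenness(Nadia) = 95/6.

95/6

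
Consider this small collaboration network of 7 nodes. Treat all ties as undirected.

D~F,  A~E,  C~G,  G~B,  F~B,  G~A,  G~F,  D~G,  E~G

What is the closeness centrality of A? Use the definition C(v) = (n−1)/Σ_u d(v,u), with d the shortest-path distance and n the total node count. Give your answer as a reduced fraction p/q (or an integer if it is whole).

Distances from A: B:2, C:2, D:2, E:1, F:2, G:1. Sum = 10.
n = 7, so closeness = 6/10 = 3/5.

3/5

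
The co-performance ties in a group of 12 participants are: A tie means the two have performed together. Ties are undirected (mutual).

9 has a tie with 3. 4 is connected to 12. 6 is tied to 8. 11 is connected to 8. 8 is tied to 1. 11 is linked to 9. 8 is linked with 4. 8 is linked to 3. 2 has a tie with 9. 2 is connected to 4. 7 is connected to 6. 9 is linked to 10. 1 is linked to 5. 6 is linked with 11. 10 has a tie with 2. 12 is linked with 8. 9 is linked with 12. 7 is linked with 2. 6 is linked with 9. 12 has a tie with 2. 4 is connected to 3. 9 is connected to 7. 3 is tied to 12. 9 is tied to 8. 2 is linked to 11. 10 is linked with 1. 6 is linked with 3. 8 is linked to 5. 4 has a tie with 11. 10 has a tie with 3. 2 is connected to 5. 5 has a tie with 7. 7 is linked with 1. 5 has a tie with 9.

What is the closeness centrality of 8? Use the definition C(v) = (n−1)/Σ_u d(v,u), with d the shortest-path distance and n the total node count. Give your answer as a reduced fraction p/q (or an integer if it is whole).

Distances from 8: 1:1, 2:2, 3:1, 4:1, 5:1, 6:1, 7:2, 9:1, 10:2, 11:1, 12:1. Sum = 14.
n = 12, so closeness = 11/14.

11/14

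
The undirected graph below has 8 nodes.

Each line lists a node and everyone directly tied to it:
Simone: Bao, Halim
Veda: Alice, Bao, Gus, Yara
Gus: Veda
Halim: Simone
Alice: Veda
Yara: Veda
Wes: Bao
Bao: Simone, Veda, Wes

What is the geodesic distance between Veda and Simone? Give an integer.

2

One shortest route is Veda – Bao – Simone, which uses 2 edges, and Veda and Simone are not directly tied, so nothing shorter exists. So d(Veda,Simone) = 2.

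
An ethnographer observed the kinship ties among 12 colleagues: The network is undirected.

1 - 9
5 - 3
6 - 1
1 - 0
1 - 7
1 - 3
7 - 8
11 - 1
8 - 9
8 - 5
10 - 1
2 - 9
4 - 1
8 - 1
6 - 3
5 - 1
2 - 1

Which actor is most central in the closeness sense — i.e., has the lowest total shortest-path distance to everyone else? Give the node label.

1

Farness (sum of distances to all others) for each node — 0:21, 1:11, 2:20, 3:19, 4:21, 5:19, 6:20, 7:20, 8:18, 9:19, 10:21, 11:21.
The smallest farness is 11, for 1, so 1 has the highest closeness.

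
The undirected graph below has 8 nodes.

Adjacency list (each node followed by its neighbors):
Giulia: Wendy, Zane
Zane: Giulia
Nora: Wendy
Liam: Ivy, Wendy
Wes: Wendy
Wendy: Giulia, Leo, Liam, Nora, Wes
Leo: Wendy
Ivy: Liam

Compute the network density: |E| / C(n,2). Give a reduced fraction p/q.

There are 7 edges and 8 nodes, so the maximum possible is C(8,2) = 28.
Density = 7/28 = 1/4.

1/4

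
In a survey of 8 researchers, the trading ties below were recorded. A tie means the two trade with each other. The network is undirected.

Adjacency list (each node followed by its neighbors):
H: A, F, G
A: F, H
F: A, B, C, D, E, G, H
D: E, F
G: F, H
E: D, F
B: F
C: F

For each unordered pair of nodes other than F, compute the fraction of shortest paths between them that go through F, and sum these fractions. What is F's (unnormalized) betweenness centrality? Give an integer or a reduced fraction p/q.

35/2

Pairs whose geodesics pass through F — C–A: 1; C–E: 1; C–B: 1; C–H: 1; C–G: 1; C–D: 1; A–E: 1; A–B: 1; A–G: 1/2; A–D: 1; E–B: 1; E–H: 1; E–G: 1; B–H: 1 … (+4 more pairs).
All other pairs contribute 0.
Summing the contributions gives betweenness(F) = 35/2.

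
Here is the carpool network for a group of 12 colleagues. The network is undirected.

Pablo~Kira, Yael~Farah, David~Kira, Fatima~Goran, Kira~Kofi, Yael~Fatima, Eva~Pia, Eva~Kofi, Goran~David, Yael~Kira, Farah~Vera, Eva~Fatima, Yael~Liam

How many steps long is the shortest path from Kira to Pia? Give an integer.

One shortest route is Kira – Kofi – Eva – Pia, which uses 3 edges, and at distance 2 from Kira we only reach {Eva, Farah, Fatima, Goran, Liam}, which does not include Pia. So d(Kira,Pia) = 3.

3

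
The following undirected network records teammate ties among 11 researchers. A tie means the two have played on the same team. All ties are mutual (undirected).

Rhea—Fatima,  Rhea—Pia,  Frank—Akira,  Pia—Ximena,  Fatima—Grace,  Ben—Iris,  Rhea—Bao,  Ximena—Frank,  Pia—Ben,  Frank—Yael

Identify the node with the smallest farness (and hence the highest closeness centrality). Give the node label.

Pia

Farness (sum of distances to all others) for each node — Akira:37, Bao:32, Ben:27, Fatima:30, Frank:28, Grace:39, Iris:36, Pia:20, Rhea:23, Ximena:23, Yael:37.
The smallest farness is 20, for Pia, so Pia has the highest closeness.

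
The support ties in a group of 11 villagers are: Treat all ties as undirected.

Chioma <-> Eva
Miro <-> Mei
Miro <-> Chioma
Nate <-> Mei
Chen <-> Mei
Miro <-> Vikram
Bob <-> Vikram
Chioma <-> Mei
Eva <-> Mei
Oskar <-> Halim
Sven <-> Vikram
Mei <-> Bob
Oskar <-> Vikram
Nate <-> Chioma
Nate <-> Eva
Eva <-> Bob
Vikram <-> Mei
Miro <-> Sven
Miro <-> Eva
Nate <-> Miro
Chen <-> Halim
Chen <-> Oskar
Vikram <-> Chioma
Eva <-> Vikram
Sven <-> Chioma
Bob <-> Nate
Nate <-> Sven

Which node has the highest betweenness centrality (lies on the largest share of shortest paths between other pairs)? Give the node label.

Vikram

Unnormalized betweenness of each node: Bob:13/42, Chen:65/14, Chioma:106/105, Eva:17/21, Halim:0, Mei:2153/210, Miro:106/105, Nate:17/10, Oskar:47/10, Sven:13/42, Vikram:394/35.
Vikram has the largest value, 394/35, making it the main broker — the node through which the most shortest paths run.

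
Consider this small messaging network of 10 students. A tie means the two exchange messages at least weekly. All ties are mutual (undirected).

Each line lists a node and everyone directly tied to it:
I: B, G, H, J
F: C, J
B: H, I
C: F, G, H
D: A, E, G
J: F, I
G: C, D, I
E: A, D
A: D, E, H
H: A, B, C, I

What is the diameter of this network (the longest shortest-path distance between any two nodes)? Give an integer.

Eccentricity of each node (its greatest distance to any other): A:3, B:3, C:3, D:3, E:4, F:4, G:2, H:2, I:3, J:4.
The maximum eccentricity is 4, realized for instance by the pair J–E via J – I – G – D – E. So the diameter is 4.

4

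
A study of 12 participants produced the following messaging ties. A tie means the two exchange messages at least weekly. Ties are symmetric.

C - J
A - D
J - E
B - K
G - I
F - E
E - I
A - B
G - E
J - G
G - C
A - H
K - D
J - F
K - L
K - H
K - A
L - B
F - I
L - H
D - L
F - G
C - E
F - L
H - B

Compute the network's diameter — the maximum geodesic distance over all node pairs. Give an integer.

Eccentricity of each node (its greatest distance to any other): A:5, B:4, C:5, D:4, E:4, F:3, G:4, H:4, I:4, J:4, K:4, L:3.
The maximum eccentricity is 5, realized for instance by the pair C–A via C – J – F – L – H – A. So the diameter is 5.

5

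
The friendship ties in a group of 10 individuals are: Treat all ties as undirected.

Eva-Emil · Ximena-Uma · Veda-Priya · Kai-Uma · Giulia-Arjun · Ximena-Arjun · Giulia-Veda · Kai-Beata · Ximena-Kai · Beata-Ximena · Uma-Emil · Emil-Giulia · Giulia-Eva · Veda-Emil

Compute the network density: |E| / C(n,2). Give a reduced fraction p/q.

There are 14 edges and 10 nodes, so the maximum possible is C(10,2) = 45.
Density = 14/45.

14/45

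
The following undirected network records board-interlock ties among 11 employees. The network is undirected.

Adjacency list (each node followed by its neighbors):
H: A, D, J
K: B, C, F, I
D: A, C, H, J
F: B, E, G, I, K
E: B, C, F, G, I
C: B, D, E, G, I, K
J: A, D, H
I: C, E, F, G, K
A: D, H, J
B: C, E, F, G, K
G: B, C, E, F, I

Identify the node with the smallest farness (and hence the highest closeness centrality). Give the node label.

Farness (sum of distances to all others) for each node — A:24, B:18, C:14, D:17, E:18, F:22, G:18, H:24, I:18, J:24, K:19.
The smallest farness is 14, for C, so C has the highest closeness.

C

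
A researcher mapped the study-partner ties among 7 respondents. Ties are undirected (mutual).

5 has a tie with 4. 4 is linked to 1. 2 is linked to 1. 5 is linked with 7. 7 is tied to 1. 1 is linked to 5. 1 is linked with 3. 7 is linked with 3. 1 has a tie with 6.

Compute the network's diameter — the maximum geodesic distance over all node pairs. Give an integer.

2

Eccentricity of each node (its greatest distance to any other): 1:1, 2:2, 3:2, 4:2, 5:2, 6:2, 7:2.
The maximum eccentricity is 2, realized for instance by the pair 5–2 via 5 – 1 – 2. So the diameter is 2.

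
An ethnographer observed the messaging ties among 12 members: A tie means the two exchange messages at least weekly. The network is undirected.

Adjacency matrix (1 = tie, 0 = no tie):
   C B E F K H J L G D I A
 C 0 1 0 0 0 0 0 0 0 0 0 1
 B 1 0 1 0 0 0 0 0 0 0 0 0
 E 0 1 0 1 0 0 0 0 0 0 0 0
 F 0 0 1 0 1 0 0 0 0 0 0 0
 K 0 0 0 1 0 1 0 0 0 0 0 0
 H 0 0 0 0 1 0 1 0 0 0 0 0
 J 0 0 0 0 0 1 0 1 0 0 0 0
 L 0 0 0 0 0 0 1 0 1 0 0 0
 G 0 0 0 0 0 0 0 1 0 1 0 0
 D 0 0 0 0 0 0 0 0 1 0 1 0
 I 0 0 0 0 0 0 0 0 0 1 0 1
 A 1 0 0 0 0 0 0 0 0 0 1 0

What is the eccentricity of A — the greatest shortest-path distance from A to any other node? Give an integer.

Distances from A: B:2, C:1, D:2, E:3, F:4, G:3, H:6, I:1, J:5, K:5, L:4.
The largest is 6 (to H), so the eccentricity of A is 6.

6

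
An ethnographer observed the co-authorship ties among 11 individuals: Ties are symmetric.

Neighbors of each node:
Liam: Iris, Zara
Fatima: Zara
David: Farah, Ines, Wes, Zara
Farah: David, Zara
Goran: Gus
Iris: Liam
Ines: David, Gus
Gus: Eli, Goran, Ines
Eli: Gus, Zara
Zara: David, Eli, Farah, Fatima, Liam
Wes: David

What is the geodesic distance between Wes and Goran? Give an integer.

4

One shortest route is Wes – David – Ines – Gus – Goran, which uses 4 edges, and at distance 3 from Wes we only reach {Eli, Fatima, Gus, Liam}, which does not include Goran. So d(Wes,Goran) = 4.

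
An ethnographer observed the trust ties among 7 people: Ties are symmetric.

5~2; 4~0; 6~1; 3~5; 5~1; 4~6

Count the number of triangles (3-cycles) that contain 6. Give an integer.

0

6's neighbors are 1 and 4, but none of them are tied to each other, so no triangle contains 6.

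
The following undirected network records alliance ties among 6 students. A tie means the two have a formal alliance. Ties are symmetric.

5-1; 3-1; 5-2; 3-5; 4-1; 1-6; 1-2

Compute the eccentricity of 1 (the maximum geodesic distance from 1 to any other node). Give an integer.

Distances from 1: 2:1, 3:1, 4:1, 5:1, 6:1.
The largest is 1 (to 6, 2, 5, 3, and 4), so the eccentricity of 1 is 1.

1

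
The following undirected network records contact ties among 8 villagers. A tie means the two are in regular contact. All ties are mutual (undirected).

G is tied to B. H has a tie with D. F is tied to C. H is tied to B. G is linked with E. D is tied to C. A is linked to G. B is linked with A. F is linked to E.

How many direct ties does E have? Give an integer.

2

E is directly tied to F and G. That is 2 neighbors, so the degree of E is 2.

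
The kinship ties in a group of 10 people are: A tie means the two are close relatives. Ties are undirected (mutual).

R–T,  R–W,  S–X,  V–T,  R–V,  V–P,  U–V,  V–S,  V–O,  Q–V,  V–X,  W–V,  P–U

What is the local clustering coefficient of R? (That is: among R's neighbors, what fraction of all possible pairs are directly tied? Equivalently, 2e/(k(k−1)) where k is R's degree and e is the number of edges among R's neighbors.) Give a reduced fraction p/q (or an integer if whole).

2/3

R's neighbors: T, V, and W (k = 3).
Possible neighbor pairs: C(3,2) = 3. Edges among them: T–V, V–W → e = 2.
Clustering(R) = 2/3.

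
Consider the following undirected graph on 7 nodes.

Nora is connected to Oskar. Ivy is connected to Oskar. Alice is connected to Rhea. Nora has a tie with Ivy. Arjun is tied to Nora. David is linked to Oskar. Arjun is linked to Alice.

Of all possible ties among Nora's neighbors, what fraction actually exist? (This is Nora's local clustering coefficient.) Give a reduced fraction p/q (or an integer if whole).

Nora's neighbors: Arjun, Ivy, and Oskar (k = 3).
Possible neighbor pairs: C(3,2) = 3. Edges among them: Ivy–Oskar → e = 1.
Clustering(Nora) = 1/3.

1/3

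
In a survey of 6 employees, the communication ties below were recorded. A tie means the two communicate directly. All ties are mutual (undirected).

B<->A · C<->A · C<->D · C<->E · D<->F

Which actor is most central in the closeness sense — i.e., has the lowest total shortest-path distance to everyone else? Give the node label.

Farness (sum of distances to all others) for each node — A:9, B:13, C:7, D:9, E:11, F:13.
The smallest farness is 7, for C, so C has the highest closeness.

C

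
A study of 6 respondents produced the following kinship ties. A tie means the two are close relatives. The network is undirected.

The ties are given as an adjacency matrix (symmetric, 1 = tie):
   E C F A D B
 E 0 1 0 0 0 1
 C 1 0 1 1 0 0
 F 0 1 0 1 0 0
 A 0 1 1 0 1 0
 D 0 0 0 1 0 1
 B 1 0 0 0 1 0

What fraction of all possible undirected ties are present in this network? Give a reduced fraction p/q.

There are 7 edges and 6 nodes, so the maximum possible is C(6,2) = 15.
Density = 7/15.

7/15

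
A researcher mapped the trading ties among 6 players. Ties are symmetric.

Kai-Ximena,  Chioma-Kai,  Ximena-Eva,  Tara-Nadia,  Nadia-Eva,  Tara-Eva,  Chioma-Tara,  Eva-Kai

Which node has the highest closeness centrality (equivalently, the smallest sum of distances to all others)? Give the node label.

Eva

Farness (sum of distances to all others) for each node — Chioma:8, Eva:6, Kai:7, Nadia:8, Tara:7, Ximena:8.
The smallest farness is 6, for Eva, so Eva has the highest closeness.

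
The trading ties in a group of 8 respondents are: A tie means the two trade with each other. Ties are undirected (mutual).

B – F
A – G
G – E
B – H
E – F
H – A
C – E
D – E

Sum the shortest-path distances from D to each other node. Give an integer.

17

Distances from D: A:3, B:3, C:2, E:1, F:2, G:2, H:4.
Sum = 3 + 3 + 2 + 1 + 2 + 2 + 4 = 17.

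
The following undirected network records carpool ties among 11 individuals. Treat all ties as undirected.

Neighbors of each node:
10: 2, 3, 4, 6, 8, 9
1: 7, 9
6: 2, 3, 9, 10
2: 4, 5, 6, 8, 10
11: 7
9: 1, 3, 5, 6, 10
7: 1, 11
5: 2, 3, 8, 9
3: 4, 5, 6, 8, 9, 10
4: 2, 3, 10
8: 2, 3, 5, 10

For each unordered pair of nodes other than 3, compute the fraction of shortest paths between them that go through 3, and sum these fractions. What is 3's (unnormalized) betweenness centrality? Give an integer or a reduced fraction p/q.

Pairs whose geodesics pass through 3 — 4–6: 1/3; 4–9: 1/2; 4–5: 1/2; 4–8: 1/3; 4–7: 1/2; 4–1: 1/2; 4–11: 1/2; 6–5: 1/3; 6–8: 1/3; 9–8: 1/3; 5–10: 1/4; 8–7: 1/3; 8–1: 1/3; 8–11: 1/3.
All other pairs contribute 0.
Summing the contributions gives betweenness(3) = 65/12.

65/12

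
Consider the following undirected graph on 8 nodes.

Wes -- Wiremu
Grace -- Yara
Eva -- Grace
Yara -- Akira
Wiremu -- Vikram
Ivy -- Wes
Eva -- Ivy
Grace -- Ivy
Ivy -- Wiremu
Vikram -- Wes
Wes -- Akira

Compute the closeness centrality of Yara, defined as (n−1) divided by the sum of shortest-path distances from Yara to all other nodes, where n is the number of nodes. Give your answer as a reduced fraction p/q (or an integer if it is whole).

Distances from Yara: Akira:1, Eva:2, Grace:1, Ivy:2, Vikram:3, Wes:2, Wiremu:3. Sum = 14.
n = 8, so closeness = 7/14 = 1/2.

1/2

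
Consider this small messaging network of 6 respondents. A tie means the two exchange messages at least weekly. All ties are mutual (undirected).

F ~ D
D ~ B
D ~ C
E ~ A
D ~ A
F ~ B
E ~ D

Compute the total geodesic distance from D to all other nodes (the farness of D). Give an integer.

Distances from D: A:1, B:1, C:1, E:1, F:1.
Sum = 1 + 1 + 1 + 1 + 1 = 5.

5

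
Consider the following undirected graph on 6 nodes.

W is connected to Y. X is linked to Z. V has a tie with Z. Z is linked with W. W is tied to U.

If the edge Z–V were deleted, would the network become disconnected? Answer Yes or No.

Yes

Without the Z–V edge there is no alternate route between Z and V, so the network disconnects. It is a bridge.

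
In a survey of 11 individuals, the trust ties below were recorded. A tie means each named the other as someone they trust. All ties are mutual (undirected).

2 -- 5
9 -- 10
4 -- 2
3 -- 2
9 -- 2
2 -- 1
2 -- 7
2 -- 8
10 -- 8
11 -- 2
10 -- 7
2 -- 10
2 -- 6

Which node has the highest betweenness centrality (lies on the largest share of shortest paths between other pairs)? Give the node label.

2

Unnormalized betweenness of each node: 1:0, 2:81/2, 3:0, 4:0, 5:0, 6:0, 7:0, 8:0, 9:0, 10:3/2, 11:0.
2 has the largest value, 81/2, making it the main broker — the node through which the most shortest paths run.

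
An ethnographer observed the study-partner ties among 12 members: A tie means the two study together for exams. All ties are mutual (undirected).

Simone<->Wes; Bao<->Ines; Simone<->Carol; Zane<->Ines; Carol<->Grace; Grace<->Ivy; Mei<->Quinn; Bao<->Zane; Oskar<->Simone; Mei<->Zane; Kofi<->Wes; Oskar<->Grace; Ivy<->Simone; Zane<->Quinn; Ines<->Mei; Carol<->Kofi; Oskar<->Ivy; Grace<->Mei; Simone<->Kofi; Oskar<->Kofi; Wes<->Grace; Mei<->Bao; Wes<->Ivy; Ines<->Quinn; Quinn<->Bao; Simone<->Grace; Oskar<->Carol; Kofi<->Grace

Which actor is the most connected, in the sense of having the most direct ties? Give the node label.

Grace

Degrees — Bao:4, Carol:4, Grace:7, Ines:4, Ivy:4, Kofi:5, Mei:5, Oskar:5, Quinn:4, Simone:6, Wes:4, Zane:4.
The maximum is 7, attained only by Grace.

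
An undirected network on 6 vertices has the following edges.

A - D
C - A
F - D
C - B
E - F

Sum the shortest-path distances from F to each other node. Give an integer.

11

Distances from F: A:2, B:4, C:3, D:1, E:1.
Sum = 2 + 4 + 3 + 1 + 1 = 11.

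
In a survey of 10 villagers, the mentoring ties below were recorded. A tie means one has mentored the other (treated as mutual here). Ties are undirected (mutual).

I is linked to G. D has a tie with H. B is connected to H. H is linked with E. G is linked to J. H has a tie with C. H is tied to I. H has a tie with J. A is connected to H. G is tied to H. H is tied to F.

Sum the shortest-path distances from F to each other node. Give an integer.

17

Distances from F: A:2, B:2, C:2, D:2, E:2, G:2, H:1, I:2, J:2.
Sum = 2 + 2 + 2 + 2 + 2 + 2 + 1 + 2 + 2 = 17.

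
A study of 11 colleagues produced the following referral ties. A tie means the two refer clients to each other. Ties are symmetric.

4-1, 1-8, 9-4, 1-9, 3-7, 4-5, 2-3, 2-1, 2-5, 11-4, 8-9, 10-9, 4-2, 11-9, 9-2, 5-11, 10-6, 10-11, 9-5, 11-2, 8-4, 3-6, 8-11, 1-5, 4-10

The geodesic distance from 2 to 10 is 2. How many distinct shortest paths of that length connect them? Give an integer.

The shortest distance is 2. The length-2 paths are: 2–9–10; 2–11–10; 2–4–10.
That gives 3 distinct shortest paths.

3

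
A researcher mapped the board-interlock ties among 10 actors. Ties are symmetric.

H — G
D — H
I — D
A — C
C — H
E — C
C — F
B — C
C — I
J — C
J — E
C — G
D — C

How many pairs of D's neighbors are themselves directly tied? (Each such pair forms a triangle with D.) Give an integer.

D's neighbors: C, H, and I.
Neighbor pairs that are themselves tied: D–C–H; D–C–I. Each forms one triangle with D, for 2 in total.

2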